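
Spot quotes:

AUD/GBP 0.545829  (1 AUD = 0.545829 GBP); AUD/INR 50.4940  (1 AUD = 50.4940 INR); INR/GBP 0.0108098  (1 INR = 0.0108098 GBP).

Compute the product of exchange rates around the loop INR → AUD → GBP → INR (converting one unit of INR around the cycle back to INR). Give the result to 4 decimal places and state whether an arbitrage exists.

1.0000 (no arbitrage)

Around INR → AUD → GBP → INR: 1 ÷ 50.4940 × 0.545829 ÷ 0.0108098 = 0.999998
Product ≈ 1 (deviation 0.000%, within rounding noise).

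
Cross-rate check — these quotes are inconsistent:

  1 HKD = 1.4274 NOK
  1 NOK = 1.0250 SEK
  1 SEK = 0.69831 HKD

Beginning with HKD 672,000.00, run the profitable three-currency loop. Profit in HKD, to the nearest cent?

Profit: HKD 14,573.59

Profitable loop is HKD → NOK → SEK → HKD:
HKD 672,000.00 × 1.4274 = NOK 959,212.80
NOK 959,212.80 × 1.0250 = SEK 983,193.12
SEK 983,193.12 × 0.69831 = HKD 686,573.59
Profit = HKD 686,573.59 − HKD 672,000.00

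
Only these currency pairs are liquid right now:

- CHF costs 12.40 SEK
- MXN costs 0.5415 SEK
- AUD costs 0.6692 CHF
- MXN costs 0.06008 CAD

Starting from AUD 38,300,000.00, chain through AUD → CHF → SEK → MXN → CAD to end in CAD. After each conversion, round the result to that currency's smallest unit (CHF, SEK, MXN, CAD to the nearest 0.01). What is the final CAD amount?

CAD 35,262,074.16

AUD 38,300,000.00 × 0.6692 = CHF 25,630,360.00
CHF 25,630,360.00 × 12.40 = SEK 317,816,464.00
SEK 317,816,464.00 ÷ 0.5415 = MXN 586,918,677.75
MXN 586,918,677.75 × 0.06008 = CAD 35,262,074.16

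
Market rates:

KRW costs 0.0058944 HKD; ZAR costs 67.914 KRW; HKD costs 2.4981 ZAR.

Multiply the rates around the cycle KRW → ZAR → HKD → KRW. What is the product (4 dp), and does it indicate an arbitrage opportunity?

Around KRW → ZAR → HKD → KRW: 1 ÷ 67.914 ÷ 2.4981 ÷ 0.0058944 = 0.999980
Product ≈ 1 (deviation 0.002%, within rounding noise).

1.0000 (no arbitrage)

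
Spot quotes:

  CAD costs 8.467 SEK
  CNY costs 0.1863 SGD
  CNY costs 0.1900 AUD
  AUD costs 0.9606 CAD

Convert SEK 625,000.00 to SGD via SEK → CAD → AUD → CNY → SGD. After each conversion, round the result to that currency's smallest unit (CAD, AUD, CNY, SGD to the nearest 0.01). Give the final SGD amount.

SGD 75,347.20

SEK 625,000.00 ÷ 8.467 = CAD 73,815.99
CAD 73,815.99 ÷ 0.9606 = AUD 76,843.63
AUD 76,843.63 ÷ 0.1900 = CNY 404,440.16
CNY 404,440.16 × 0.1863 = SGD 75,347.20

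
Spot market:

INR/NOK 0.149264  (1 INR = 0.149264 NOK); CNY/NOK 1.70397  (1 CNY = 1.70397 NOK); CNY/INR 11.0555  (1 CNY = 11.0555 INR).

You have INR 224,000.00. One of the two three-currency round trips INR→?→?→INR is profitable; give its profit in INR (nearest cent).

Profit: INR 7,300.46

Profitable loop is INR → CNY → NOK → INR:
INR 224,000.00 ÷ 11.0555 = CNY 20,261.41
CNY 20,261.41 × 1.70397 = NOK 34,524.83
NOK 34,524.83 ÷ 0.149264 = INR 231,300.46
Profit = INR 231,300.46 − INR 224,000.00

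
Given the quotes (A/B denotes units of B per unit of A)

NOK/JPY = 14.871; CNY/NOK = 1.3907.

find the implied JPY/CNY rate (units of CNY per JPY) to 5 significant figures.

1 JPY ÷ 14.871 = 0.067245 NOK
0.067245 NOK ÷ 1.3907 = 0.0483533 CNY

JPY/CNY = 0.048353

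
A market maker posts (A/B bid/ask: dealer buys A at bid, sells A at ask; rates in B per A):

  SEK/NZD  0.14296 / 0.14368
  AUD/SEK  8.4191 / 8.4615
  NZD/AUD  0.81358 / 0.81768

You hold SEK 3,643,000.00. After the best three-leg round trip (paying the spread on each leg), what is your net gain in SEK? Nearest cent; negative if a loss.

Net profit: SEK 21,646.75

Best loop SEK → AUD → NZD → SEK:
SEK 3,643,000.00 ÷ 8.4615 (buy AUD at ask) = AUD 430,538.32
AUD 430,538.32 ÷ 0.81768 (buy NZD at ask) = NZD 526,536.45
NZD 526,536.45 ÷ 0.14368 (buy SEK at ask) = SEK 3,664,646.75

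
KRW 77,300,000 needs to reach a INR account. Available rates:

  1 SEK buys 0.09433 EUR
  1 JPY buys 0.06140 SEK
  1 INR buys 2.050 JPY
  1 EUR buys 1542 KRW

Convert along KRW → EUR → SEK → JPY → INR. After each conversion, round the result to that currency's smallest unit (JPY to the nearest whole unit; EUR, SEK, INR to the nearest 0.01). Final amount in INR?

INR 4,222,046.83

KRW 77,300,000 ÷ 1542 = EUR 50,129.70
EUR 50,129.70 ÷ 0.09433 = SEK 531,429.03
SEK 531,429.03 ÷ 0.06140 = JPY 8,655,196
JPY 8,655,196 ÷ 2.050 = INR 4,222,046.83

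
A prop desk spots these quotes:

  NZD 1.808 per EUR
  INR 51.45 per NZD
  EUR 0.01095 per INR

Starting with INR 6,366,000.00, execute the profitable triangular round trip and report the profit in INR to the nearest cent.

Profit: INR 118,321.79

Profitable loop is INR → EUR → NZD → INR:
INR 6,366,000.00 × 0.01095 = EUR 69,707.70
EUR 69,707.70 × 1.808 = NZD 126,031.52
NZD 126,031.52 × 51.45 = INR 6,484,321.79
Profit = INR 6,484,321.79 − INR 6,366,000.00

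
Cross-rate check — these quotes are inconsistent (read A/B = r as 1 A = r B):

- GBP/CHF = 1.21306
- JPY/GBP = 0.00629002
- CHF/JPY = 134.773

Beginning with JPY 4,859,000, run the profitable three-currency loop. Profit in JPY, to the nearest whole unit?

Profitable loop is JPY → GBP → CHF → JPY:
JPY 4,859,000 × 0.00629002 = GBP 30,563.21
GBP 30,563.21 × 1.21306 = CHF 37,075.00
CHF 37,075.00 × 134.773 = JPY 4,996,710
Profit = JPY 4,996,710 − JPY 4,859,000

Profit: JPY 137,710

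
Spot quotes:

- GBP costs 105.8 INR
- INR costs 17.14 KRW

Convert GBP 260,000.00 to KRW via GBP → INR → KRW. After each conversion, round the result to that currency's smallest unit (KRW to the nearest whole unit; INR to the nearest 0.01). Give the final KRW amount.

GBP 260,000.00 × 105.8 = INR 27,508,000.00
INR 27,508,000.00 × 17.14 = KRW 471,487,120

KRW 471,487,120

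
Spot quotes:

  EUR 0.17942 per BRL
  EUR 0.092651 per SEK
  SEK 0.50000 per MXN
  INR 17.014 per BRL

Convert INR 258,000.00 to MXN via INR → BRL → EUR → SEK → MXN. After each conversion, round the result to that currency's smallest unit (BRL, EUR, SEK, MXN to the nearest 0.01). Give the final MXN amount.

MXN 58,730.50

INR 258,000.00 ÷ 17.014 = BRL 15,163.98
BRL 15,163.98 × 0.17942 = EUR 2,720.72
EUR 2,720.72 ÷ 0.092651 = SEK 29,365.25
SEK 29,365.25 ÷ 0.50000 = MXN 58,730.50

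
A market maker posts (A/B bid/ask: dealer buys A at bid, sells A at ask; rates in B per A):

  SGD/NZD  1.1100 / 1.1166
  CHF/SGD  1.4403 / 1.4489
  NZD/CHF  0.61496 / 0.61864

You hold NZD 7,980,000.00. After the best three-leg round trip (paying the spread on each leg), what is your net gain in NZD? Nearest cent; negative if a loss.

Best loop NZD → SGD → CHF → NZD:
NZD 7,980,000.00 ÷ 1.1166 (buy SGD at ask) = SGD 7,146,695.33
SGD 7,146,695.33 ÷ 1.4489 (buy CHF at ask) = CHF 4,932,497.29
CHF 4,932,497.29 ÷ 0.61864 (buy NZD at ask) = NZD 7,973,130.24

Net result: NZD -6,869.76 (no profitable arbitrage after spreads)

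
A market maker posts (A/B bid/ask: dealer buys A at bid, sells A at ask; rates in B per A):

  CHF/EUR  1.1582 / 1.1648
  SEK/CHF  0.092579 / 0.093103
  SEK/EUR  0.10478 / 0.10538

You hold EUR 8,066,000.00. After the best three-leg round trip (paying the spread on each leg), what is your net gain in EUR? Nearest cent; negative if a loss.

Best loop EUR → SEK → CHF → EUR:
EUR 8,066,000.00 ÷ 0.10538 (buy SEK at ask) = SEK 76,542,038.34
SEK 76,542,038.34 × 0.092579 (sell SEK at bid) = CHF 7,086,185.37
CHF 7,086,185.37 × 1.1582 (sell CHF at bid) = EUR 8,207,219.89

Net profit: EUR 141,219.89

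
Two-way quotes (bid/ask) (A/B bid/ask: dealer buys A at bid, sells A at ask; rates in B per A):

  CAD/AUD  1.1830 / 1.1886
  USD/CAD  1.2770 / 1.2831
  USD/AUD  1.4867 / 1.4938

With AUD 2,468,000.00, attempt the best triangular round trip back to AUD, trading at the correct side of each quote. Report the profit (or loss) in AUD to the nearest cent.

Net profit: AUD 27,906.67

Best loop AUD → USD → CAD → AUD:
AUD 2,468,000.00 ÷ 1.4938 (buy USD at ask) = USD 1,652,162.27
USD 1,652,162.27 × 1.2770 (sell USD at bid) = CAD 2,109,811.22
CAD 2,109,811.22 × 1.1830 (sell CAD at bid) = AUD 2,495,906.67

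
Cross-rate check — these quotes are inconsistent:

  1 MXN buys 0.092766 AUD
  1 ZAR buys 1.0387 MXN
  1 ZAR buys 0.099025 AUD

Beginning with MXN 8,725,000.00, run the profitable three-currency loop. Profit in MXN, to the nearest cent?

Profitable loop is MXN → ZAR → AUD → MXN:
MXN 8,725,000.00 ÷ 1.0387 = ZAR 8,399,922.98
ZAR 8,399,922.98 × 0.099025 = AUD 831,802.37
AUD 831,802.37 ÷ 0.092766 = MXN 8,966,672.85
Profit = MXN 8,966,672.85 − MXN 8,725,000.00

Profit: MXN 241,672.85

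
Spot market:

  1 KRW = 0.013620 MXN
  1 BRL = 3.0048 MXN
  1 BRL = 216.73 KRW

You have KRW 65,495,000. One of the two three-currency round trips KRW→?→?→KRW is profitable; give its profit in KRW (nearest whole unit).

Profit: KRW 1,174,558

Profitable loop is KRW → BRL → MXN → KRW:
KRW 65,495,000 ÷ 216.73 = BRL 302,196.28
BRL 302,196.28 × 3.0048 = MXN 908,039.39
MXN 908,039.39 ÷ 0.013620 = KRW 66,669,558
Profit = KRW 66,669,558 − KRW 65,495,000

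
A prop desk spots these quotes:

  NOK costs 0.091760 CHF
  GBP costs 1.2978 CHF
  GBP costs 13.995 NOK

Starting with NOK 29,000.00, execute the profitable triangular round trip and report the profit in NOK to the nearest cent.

Profitable loop is NOK → GBP → CHF → NOK:
NOK 29,000.00 ÷ 13.995 = GBP 2,072.17
GBP 2,072.17 × 1.2978 = CHF 2,689.26
CHF 2,689.26 ÷ 0.091760 = NOK 29,307.55
Profit = NOK 29,307.55 − NOK 29,000.00

Profit: NOK 307.55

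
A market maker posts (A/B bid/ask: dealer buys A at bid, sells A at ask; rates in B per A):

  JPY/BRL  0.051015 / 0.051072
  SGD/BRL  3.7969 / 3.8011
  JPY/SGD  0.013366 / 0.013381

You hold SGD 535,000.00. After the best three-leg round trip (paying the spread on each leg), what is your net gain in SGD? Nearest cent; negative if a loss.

Best loop SGD → JPY → BRL → SGD:
SGD 535,000.00 ÷ 0.013381 (buy JPY at ask) = JPY 39,982,064
JPY 39,982,064 × 0.051015 (sell JPY at bid) = BRL 2,039,685.00
BRL 2,039,685.00 ÷ 3.8011 (buy SGD at ask) = SGD 536,603.88

Net profit: SGD 1,603.88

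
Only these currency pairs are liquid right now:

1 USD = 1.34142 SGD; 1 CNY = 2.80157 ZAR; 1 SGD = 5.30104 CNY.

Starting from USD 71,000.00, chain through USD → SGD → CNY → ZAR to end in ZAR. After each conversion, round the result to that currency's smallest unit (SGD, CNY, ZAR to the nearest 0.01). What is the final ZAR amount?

ZAR 1,414,443.77

USD 71,000.00 × 1.34142 = SGD 95,240.82
SGD 95,240.82 × 5.30104 = CNY 504,875.40
CNY 504,875.40 × 2.80157 = ZAR 1,414,443.77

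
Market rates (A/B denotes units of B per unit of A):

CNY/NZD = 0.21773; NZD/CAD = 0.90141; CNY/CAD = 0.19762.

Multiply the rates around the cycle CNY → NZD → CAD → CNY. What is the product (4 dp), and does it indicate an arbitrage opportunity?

0.9931 (arbitrage exists)

Around CNY → NZD → CAD → CNY: 1 × 0.21773 × 0.90141 ÷ 0.19762 = 0.993138
Product < 1; profitable direction is CNY → CAD → NZD → CNY.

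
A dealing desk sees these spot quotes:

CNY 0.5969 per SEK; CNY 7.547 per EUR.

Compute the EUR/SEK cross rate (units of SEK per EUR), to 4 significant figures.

EUR/SEK = 12.64

1 EUR × 7.547 = 7.547 CNY
7.547 CNY ÷ 0.5969 = 12.6437 SEK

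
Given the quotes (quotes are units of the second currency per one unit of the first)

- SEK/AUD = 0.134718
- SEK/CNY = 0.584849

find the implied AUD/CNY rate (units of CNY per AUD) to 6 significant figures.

AUD/CNY = 4.34128

1 AUD ÷ 0.134718 = 7.42291 SEK
7.42291 SEK × 0.584849 = 4.34128 CNY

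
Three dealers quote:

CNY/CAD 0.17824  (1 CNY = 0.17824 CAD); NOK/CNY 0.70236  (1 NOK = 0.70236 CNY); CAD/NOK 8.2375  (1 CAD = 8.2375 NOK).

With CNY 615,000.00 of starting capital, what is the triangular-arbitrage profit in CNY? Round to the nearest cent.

Profitable loop is CNY → CAD → NOK → CNY:
CNY 615,000.00 × 0.17824 = CAD 109,617.60
CAD 109,617.60 × 8.2375 = NOK 902,974.98
NOK 902,974.98 × 0.70236 = CNY 634,213.51
Profit = CNY 634,213.51 − CNY 615,000.00

Profit: CNY 19,213.51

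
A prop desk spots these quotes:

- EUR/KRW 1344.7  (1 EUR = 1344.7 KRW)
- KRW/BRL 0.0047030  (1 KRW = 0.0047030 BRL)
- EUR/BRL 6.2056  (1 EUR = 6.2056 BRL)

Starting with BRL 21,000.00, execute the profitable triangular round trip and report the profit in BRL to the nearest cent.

Profit: BRL 401.09

Profitable loop is BRL → EUR → KRW → BRL:
BRL 21,000.00 ÷ 6.2056 = EUR 3,384.04
EUR 3,384.04 × 1344.7 = KRW 4,550,519
KRW 4,550,519 × 0.0047030 = BRL 21,401.09
Profit = BRL 21,401.09 − BRL 21,000.00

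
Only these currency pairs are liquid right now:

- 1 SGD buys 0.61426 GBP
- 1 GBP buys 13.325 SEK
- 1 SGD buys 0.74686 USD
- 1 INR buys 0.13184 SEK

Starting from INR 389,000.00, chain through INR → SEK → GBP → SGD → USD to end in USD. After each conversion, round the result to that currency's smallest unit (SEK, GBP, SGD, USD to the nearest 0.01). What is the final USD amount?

INR 389,000.00 × 0.13184 = SEK 51,285.76
SEK 51,285.76 ÷ 13.325 = GBP 3,848.84
GBP 3,848.84 ÷ 0.61426 = SGD 6,265.82
SGD 6,265.82 × 0.74686 = USD 4,679.69

USD 4,679.69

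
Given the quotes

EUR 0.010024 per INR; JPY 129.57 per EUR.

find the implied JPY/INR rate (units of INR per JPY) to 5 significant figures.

1 JPY ÷ 129.57 = 0.00771784 EUR
0.00771784 EUR ÷ 0.010024 = 0.769936 INR

JPY/INR = 0.76994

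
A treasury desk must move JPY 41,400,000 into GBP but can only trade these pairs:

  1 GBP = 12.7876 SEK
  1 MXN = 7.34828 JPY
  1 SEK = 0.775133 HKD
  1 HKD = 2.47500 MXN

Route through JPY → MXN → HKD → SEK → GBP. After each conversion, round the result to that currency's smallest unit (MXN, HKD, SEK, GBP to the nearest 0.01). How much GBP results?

GBP 229,654.08

JPY 41,400,000 ÷ 7.34828 = MXN 5,633,971.49
MXN 5,633,971.49 ÷ 2.47500 = HKD 2,276,352.12
HKD 2,276,352.12 ÷ 0.775133 = SEK 2,936,724.56
SEK 2,936,724.56 ÷ 12.7876 = GBP 229,654.08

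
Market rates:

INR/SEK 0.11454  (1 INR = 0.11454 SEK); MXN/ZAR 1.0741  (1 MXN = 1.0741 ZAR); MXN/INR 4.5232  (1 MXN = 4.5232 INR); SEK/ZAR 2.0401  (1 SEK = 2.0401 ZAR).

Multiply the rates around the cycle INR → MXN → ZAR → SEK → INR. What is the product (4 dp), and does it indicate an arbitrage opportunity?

1.0162 (arbitrage exists)

Around INR → MXN → ZAR → SEK → INR: 1 ÷ 4.5232 × 1.0741 ÷ 2.0401 ÷ 0.11454 = 1.016226
Product > 1; profitable direction is INR → MXN → ZAR → SEK → INR.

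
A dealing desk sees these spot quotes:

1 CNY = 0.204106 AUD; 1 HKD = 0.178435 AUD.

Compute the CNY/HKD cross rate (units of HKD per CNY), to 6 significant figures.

1 CNY × 0.204106 = 0.204106 AUD
0.204106 AUD ÷ 0.178435 = 1.14387 HKD

CNY/HKD = 1.14387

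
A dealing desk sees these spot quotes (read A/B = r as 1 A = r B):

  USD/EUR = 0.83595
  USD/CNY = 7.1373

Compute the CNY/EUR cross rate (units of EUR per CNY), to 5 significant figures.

CNY/EUR = 0.11712

1 CNY ÷ 7.1373 = 0.140109 USD
0.140109 USD × 0.83595 = 0.117124 EUR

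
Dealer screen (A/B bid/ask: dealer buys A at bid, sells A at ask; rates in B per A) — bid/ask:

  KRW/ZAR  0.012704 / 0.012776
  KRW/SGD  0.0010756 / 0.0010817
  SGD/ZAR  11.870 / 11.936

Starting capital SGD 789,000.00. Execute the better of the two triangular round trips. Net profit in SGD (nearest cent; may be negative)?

Net result: SGD -532.83 (no profitable arbitrage after spreads)

Best loop SGD → ZAR → KRW → SGD:
SGD 789,000.00 × 11.870 (sell SGD at bid) = ZAR 9,365,430.00
ZAR 9,365,430.00 ÷ 0.012776 (buy KRW at ask) = KRW 733,048,685
KRW 733,048,685 × 0.0010756 (sell KRW at bid) = SGD 788,467.17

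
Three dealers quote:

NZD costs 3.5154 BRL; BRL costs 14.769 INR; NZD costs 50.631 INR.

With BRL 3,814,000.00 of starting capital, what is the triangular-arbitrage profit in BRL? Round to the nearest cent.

Profitable loop is BRL → INR → NZD → BRL:
BRL 3,814,000.00 × 14.769 = INR 56,328,966.00
INR 56,328,966.00 ÷ 50.631 = NZD 1,112,539.08
NZD 1,112,539.08 × 3.5154 = BRL 3,911,019.87
Profit = BRL 3,911,019.87 − BRL 3,814,000.00

Profit: BRL 97,019.87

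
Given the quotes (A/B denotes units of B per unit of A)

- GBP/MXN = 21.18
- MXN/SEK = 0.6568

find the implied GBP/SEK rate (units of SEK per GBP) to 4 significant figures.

1 GBP × 21.18 = 21.18 MXN
21.18 MXN × 0.6568 = 13.911 SEK

GBP/SEK = 13.91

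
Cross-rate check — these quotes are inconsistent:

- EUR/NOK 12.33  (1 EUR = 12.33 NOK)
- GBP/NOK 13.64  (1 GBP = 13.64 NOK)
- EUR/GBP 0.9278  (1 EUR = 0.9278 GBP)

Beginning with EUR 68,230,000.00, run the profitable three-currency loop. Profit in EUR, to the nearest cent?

Profit: EUR 1,799,501.23

Profitable loop is EUR → GBP → NOK → EUR:
EUR 68,230,000.00 × 0.9278 = GBP 63,303,794.00
GBP 63,303,794.00 × 13.64 = NOK 863,463,750.16
NOK 863,463,750.16 ÷ 12.33 = EUR 70,029,501.23
Profit = EUR 70,029,501.23 − EUR 68,230,000.00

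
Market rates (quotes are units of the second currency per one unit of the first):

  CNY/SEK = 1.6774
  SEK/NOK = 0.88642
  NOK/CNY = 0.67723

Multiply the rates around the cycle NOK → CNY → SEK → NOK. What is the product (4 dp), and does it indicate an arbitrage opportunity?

Around NOK → CNY → SEK → NOK: 1 × 0.67723 × 1.6774 × 0.88642 = 1.006960
Product > 1; profitable direction is NOK → CNY → SEK → NOK.

1.0070 (arbitrage exists)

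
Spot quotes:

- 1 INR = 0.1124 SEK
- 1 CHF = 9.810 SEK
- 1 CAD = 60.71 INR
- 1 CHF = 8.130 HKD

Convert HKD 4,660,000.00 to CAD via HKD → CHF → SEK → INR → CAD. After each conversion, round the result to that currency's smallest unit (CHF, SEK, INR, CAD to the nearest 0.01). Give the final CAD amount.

HKD 4,660,000.00 ÷ 8.130 = CHF 573,185.73
CHF 573,185.73 × 9.810 = SEK 5,622,952.01
SEK 5,622,952.01 ÷ 0.1124 = INR 50,026,263.43
INR 50,026,263.43 ÷ 60.71 = CAD 824,020.15

CAD 824,020.15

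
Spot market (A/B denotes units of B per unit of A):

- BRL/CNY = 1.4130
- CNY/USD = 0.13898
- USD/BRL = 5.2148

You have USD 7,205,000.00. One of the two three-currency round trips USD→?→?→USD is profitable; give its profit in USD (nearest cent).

Profit: USD 173,466.52

Profitable loop is USD → BRL → CNY → USD:
USD 7,205,000.00 × 5.2148 = BRL 37,572,634.00
BRL 37,572,634.00 × 1.4130 = CNY 53,090,131.84
CNY 53,090,131.84 × 0.13898 = USD 7,378,466.52
Profit = USD 7,378,466.52 − USD 7,205,000.00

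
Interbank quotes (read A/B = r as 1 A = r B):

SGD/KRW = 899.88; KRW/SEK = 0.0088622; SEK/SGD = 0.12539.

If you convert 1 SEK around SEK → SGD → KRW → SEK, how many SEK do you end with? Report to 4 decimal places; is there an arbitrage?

Around SEK → SGD → KRW → SEK: 1 × 0.12539 × 899.88 × 0.0088622 = 0.999975
Product ≈ 1 (deviation 0.003%, within rounding noise).

1.0000 (no arbitrage)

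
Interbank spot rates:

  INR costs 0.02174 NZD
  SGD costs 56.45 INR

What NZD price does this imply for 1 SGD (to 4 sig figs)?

SGD/NZD = 1.227

1 SGD × 56.45 = 56.45 INR
56.45 INR × 0.02174 = 1.22722 NZD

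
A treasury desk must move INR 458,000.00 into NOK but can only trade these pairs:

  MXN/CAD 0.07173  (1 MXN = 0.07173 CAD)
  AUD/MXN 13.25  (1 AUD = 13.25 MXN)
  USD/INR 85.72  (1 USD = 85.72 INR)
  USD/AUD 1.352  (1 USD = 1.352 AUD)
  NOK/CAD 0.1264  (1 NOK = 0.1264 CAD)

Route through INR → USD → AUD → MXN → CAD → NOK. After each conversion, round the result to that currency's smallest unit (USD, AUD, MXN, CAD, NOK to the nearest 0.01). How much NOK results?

INR 458,000.00 ÷ 85.72 = USD 5,342.98
USD 5,342.98 × 1.352 = AUD 7,223.71
AUD 7,223.71 × 13.25 = MXN 95,714.16
MXN 95,714.16 × 0.07173 = CAD 6,865.58
CAD 6,865.58 ÷ 0.1264 = NOK 54,316.30

NOK 54,316.30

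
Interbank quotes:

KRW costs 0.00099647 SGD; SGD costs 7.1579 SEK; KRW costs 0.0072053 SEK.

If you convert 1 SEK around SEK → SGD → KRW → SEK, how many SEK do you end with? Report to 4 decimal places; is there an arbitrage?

Around SEK → SGD → KRW → SEK: 1 ÷ 7.1579 ÷ 0.00099647 × 0.0072053 = 1.010188
Product > 1; profitable direction is SEK → SGD → KRW → SEK.

1.0102 (arbitrage exists)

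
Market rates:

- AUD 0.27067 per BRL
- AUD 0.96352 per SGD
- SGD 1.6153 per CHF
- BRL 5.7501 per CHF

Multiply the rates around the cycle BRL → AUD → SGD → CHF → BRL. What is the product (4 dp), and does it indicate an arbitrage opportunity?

1.0000 (no arbitrage)

Around BRL → AUD → SGD → CHF → BRL: 1 × 0.27067 ÷ 0.96352 ÷ 1.6153 × 5.7501 = 1.000004
Product ≈ 1 (deviation 0.000%, within rounding noise).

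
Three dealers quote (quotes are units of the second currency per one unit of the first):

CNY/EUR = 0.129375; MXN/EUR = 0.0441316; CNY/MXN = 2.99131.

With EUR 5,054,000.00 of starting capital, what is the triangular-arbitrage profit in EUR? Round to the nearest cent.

Profitable loop is EUR → CNY → MXN → EUR:
EUR 5,054,000.00 ÷ 0.129375 = CNY 39,064,734.30
CNY 39,064,734.30 × 2.99131 = MXN 116,854,730.36
MXN 116,854,730.36 × 0.0441316 = EUR 5,156,986.22
Profit = EUR 5,156,986.22 − EUR 5,054,000.00

Profit: EUR 102,986.22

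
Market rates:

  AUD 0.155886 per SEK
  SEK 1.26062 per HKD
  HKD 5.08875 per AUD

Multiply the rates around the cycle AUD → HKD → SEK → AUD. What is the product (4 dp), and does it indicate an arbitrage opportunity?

1.0000 (no arbitrage)

Around AUD → HKD → SEK → AUD: 1 × 5.08875 × 1.26062 × 0.155886 = 1.000006
Product ≈ 1 (deviation 0.001%, within rounding noise).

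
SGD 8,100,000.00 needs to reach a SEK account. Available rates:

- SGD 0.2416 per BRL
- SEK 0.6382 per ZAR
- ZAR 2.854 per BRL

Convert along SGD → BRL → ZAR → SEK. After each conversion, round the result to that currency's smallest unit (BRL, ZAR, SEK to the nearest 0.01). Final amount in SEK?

SEK 61,065,913.42

SGD 8,100,000.00 ÷ 0.2416 = BRL 33,526,490.07
BRL 33,526,490.07 × 2.854 = ZAR 95,684,602.66
ZAR 95,684,602.66 × 0.6382 = SEK 61,065,913.42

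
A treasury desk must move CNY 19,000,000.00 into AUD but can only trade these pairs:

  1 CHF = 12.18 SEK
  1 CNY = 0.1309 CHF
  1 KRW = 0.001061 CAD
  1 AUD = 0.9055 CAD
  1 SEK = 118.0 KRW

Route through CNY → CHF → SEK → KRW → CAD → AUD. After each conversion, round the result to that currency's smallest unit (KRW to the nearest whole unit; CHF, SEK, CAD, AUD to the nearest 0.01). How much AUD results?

AUD 4,188,412.74

CNY 19,000,000.00 × 0.1309 = CHF 2,487,100.00
CHF 2,487,100.00 × 12.18 = SEK 30,292,878.00
SEK 30,292,878.00 × 118.0 = KRW 3,574,559,604
KRW 3,574,559,604 × 0.001061 = CAD 3,792,607.74
CAD 3,792,607.74 ÷ 0.9055 = AUD 4,188,412.74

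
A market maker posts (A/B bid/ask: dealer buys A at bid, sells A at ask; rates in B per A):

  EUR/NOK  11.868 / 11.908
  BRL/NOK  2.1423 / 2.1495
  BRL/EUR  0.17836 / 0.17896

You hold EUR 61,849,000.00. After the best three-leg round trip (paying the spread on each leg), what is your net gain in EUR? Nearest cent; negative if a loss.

Net profit: EUR 326,340.58

Best loop EUR → BRL → NOK → EUR:
EUR 61,849,000.00 ÷ 0.17896 (buy BRL at ask) = BRL 345,602,369.24
BRL 345,602,369.24 × 2.1423 (sell BRL at bid) = NOK 740,383,955.63
NOK 740,383,955.63 ÷ 11.908 (buy EUR at ask) = EUR 62,175,340.58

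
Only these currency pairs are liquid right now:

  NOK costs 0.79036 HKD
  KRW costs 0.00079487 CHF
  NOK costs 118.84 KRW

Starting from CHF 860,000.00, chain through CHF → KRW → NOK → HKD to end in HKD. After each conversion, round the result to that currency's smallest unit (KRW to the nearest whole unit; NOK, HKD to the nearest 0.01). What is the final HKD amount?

CHF 860,000.00 ÷ 0.00079487 = KRW 1,081,937,927
KRW 1,081,937,927 ÷ 118.84 = NOK 9,104,156.24
NOK 9,104,156.24 × 0.79036 = HKD 7,195,560.93

HKD 7,195,560.93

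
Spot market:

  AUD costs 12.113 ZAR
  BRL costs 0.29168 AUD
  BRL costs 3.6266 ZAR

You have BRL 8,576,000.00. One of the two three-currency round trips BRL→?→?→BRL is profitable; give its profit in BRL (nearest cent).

Profit: BRL 226,905.93

Profitable loop is BRL → ZAR → AUD → BRL:
BRL 8,576,000.00 × 3.6266 = ZAR 31,101,721.60
ZAR 31,101,721.60 ÷ 12.113 = AUD 2,567,631.60
AUD 2,567,631.60 ÷ 0.29168 = BRL 8,802,905.93
Profit = BRL 8,802,905.93 − BRL 8,576,000.00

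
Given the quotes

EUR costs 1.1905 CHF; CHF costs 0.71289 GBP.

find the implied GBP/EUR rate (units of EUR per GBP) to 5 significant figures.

1 GBP ÷ 0.71289 = 1.40274 CHF
1.40274 CHF ÷ 1.1905 = 1.17828 EUR

GBP/EUR = 1.1783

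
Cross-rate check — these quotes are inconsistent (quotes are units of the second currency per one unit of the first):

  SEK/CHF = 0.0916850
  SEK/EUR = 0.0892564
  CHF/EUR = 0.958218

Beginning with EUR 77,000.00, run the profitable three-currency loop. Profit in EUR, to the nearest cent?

Profit: EUR 1,228.95

Profitable loop is EUR → CHF → SEK → EUR:
EUR 77,000.00 ÷ 0.958218 = CHF 80,357.50
CHF 80,357.50 ÷ 0.0916850 = SEK 876,451.95
SEK 876,451.95 × 0.0892564 = EUR 78,228.95
Profit = EUR 78,228.95 − EUR 77,000.00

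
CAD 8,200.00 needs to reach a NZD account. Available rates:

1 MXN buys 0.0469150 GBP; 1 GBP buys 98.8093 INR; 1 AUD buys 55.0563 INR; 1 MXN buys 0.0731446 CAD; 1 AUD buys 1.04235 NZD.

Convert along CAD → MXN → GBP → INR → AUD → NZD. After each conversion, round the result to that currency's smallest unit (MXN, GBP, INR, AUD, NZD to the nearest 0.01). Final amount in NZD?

CAD 8,200.00 ÷ 0.0731446 = MXN 112,106.70
MXN 112,106.70 × 0.0469150 = GBP 5,259.49
GBP 5,259.49 × 98.8093 = INR 519,686.53
INR 519,686.53 ÷ 55.0563 = AUD 9,439.18
AUD 9,439.18 × 1.04235 = NZD 9,838.93

NZD 9,838.93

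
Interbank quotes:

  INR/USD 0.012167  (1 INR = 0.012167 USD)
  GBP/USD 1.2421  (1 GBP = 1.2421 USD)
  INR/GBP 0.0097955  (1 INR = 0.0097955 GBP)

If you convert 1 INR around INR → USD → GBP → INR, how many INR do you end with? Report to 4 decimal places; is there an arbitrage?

1.0000 (no arbitrage)

Around INR → USD → GBP → INR: 1 × 0.012167 ÷ 1.2421 ÷ 0.0097955 = 1.000001
Product ≈ 1 (deviation 0.000%, within rounding noise).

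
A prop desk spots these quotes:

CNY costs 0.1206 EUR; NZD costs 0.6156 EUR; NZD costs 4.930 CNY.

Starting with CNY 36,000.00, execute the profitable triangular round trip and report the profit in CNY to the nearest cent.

Profitable loop is CNY → NZD → EUR → CNY:
CNY 36,000.00 ÷ 4.930 = NZD 7,302.23
NZD 7,302.23 × 0.6156 = EUR 4,495.25
EUR 4,495.25 ÷ 0.1206 = CNY 37,274.08
Profit = CNY 37,274.08 − CNY 36,000.00

Profit: CNY 1,274.08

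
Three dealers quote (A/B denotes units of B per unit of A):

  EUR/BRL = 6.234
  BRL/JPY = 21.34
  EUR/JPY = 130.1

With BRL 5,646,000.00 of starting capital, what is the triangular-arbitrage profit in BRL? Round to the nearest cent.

Profit: BRL 127,308.84

Profitable loop is BRL → JPY → EUR → BRL:
BRL 5,646,000.00 × 21.34 = JPY 120,485,640
JPY 120,485,640 ÷ 130.1 = EUR 926,100.23
EUR 926,100.23 × 6.234 = BRL 5,773,308.84
Profit = BRL 5,773,308.84 − BRL 5,646,000.00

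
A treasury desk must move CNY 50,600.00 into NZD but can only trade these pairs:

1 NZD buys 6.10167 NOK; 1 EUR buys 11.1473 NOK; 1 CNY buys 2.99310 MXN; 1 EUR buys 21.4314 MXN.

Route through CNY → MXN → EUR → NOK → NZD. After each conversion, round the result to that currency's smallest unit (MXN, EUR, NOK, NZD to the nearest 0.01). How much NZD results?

NZD 12,910.47

CNY 50,600.00 × 2.99310 = MXN 151,450.86
MXN 151,450.86 ÷ 21.4314 = EUR 7,066.77
EUR 7,066.77 × 11.1473 = NOK 78,775.41
NOK 78,775.41 ÷ 6.10167 = NZD 12,910.47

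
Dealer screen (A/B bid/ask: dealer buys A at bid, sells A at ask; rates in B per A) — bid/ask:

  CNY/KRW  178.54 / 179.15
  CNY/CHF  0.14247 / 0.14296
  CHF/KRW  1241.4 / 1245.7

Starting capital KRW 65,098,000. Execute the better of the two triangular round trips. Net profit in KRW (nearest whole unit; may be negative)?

Net profit: KRW 166,223

Best loop KRW → CHF → CNY → KRW:
KRW 65,098,000 ÷ 1245.7 (buy CHF at ask) = CHF 52,258.17
CHF 52,258.17 ÷ 0.14296 (buy CNY at ask) = CNY 365,543.99
CNY 365,543.99 × 178.54 (sell CNY at bid) = KRW 65,264,223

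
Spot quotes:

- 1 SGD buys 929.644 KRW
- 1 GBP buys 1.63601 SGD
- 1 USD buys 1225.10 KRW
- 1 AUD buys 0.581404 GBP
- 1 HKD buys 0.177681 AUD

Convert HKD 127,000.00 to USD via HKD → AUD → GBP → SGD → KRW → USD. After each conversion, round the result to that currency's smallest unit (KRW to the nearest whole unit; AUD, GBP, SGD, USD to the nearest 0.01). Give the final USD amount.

USD 16,287.48

HKD 127,000.00 × 0.177681 = AUD 22,565.49
AUD 22,565.49 × 0.581404 = GBP 13,119.67
GBP 13,119.67 × 1.63601 = SGD 21,463.91
SGD 21,463.91 × 929.644 = KRW 19,953,795
KRW 19,953,795 ÷ 1225.10 = USD 16,287.48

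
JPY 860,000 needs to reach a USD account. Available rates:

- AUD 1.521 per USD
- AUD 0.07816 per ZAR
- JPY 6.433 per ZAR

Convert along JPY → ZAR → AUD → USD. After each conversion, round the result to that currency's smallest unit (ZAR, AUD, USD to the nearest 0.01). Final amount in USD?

JPY 860,000 ÷ 6.433 = ZAR 133,685.68
ZAR 133,685.68 × 0.07816 = AUD 10,448.87
AUD 10,448.87 ÷ 1.521 = USD 6,869.74

USD 6,869.74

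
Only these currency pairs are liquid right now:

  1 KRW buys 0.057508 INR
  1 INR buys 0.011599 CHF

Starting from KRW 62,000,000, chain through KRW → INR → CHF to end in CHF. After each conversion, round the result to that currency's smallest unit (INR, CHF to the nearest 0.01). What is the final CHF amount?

CHF 41,356.19

KRW 62,000,000 × 0.057508 = INR 3,565,496.00
INR 3,565,496.00 × 0.011599 = CHF 41,356.19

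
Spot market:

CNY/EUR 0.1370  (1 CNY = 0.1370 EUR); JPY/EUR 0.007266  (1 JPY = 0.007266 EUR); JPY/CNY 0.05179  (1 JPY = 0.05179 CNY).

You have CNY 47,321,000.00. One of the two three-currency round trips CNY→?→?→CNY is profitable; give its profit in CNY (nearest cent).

Profitable loop is CNY → JPY → EUR → CNY:
CNY 47,321,000.00 ÷ 0.05179 = JPY 913,709,210
JPY 913,709,210 × 0.007266 = EUR 6,639,011.12
EUR 6,639,011.12 ÷ 0.1370 = CNY 48,459,935.20
Profit = CNY 48,459,935.20 − CNY 47,321,000.00

Profit: CNY 1,138,935.20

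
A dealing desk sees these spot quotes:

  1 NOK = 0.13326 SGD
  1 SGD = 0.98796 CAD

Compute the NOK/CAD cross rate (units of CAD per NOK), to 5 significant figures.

NOK/CAD = 0.13166

1 NOK × 0.13326 = 0.13326 SGD
0.13326 SGD × 0.98796 = 0.131656 CAD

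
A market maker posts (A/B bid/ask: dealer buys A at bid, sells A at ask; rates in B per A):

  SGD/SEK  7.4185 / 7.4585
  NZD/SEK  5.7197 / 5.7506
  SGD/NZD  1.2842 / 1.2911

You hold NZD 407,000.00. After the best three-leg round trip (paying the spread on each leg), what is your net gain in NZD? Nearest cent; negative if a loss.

Net result: NZD -334.37 (no profitable arbitrage after spreads)

Best loop NZD → SGD → SEK → NZD:
NZD 407,000.00 ÷ 1.2911 (buy SGD at ask) = SGD 315,235.07
SGD 315,235.07 × 7.4185 (sell SGD at bid) = SEK 2,338,571.37
SEK 2,338,571.37 ÷ 5.7506 (buy NZD at ask) = NZD 406,665.63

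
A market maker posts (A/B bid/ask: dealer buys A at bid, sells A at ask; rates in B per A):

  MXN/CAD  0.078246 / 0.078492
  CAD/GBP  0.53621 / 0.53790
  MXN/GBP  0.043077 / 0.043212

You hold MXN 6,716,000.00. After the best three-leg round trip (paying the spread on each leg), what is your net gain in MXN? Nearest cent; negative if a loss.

Best loop MXN → GBP → CAD → MXN:
MXN 6,716,000.00 × 0.043077 (sell MXN at bid) = GBP 289,305.13
GBP 289,305.13 ÷ 0.53790 (buy CAD at ask) = CAD 537,841.85
CAD 537,841.85 ÷ 0.078492 (buy MXN at ask) = MXN 6,852,186.87

Net profit: MXN 136,186.87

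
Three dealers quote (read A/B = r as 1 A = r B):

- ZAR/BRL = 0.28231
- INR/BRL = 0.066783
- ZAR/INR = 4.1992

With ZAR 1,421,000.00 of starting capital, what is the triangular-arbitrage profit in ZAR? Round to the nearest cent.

Profit: ZAR 9,499.98

Profitable loop is ZAR → BRL → INR → ZAR:
ZAR 1,421,000.00 × 0.28231 = BRL 401,162.51
BRL 401,162.51 ÷ 0.066783 = INR 6,006,955.51
INR 6,006,955.51 ÷ 4.1992 = ZAR 1,430,499.98
Profit = ZAR 1,430,499.98 − ZAR 1,421,000.00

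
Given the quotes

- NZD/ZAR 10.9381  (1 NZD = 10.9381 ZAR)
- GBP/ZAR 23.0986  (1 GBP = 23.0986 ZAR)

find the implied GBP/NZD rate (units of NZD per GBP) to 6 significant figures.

1 GBP × 23.0986 = 23.0986 ZAR
23.0986 ZAR ÷ 10.9381 = 2.11176 NZD

GBP/NZD = 2.11176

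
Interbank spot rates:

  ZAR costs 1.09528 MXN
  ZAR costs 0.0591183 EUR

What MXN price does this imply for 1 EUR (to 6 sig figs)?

EUR/MXN = 18.5269

1 EUR ÷ 0.0591183 = 16.9152 ZAR
16.9152 ZAR × 1.09528 = 18.5269 MXN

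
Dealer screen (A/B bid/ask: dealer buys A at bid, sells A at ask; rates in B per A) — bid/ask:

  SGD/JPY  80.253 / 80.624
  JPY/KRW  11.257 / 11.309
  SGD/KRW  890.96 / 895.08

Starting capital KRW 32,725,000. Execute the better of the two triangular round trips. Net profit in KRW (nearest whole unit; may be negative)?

Best loop KRW → SGD → JPY → KRW:
KRW 32,725,000 ÷ 895.08 (buy SGD at ask) = SGD 36,560.98
SGD 36,560.98 × 80.253 (sell SGD at bid) = JPY 2,934,128
JPY 2,934,128 × 11.257 (sell JPY at bid) = KRW 33,029,481

Net profit: KRW 304,481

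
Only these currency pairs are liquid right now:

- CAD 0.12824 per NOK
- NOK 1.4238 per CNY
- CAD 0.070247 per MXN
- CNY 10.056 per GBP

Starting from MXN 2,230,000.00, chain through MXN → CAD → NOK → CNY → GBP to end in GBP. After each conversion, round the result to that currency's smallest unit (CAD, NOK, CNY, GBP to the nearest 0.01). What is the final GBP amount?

GBP 85,316.86

MXN 2,230,000.00 × 0.070247 = CAD 156,650.81
CAD 156,650.81 ÷ 0.12824 = NOK 1,221,544.06
NOK 1,221,544.06 ÷ 1.4238 = CNY 857,946.38
CNY 857,946.38 ÷ 10.056 = GBP 85,316.86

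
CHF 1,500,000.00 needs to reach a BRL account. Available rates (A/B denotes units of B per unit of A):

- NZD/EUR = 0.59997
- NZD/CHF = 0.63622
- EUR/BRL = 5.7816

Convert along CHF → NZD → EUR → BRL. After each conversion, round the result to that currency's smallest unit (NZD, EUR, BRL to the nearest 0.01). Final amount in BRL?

CHF 1,500,000.00 ÷ 0.63622 = NZD 2,357,675.02
NZD 2,357,675.02 × 0.59997 = EUR 1,414,534.28
EUR 1,414,534.28 × 5.7816 = BRL 8,178,271.39

BRL 8,178,271.39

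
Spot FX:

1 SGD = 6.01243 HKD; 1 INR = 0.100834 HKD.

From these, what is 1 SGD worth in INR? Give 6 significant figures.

SGD/INR = 59.6270

1 SGD × 6.01243 = 6.01243 HKD
6.01243 HKD ÷ 0.100834 = 59.627 INR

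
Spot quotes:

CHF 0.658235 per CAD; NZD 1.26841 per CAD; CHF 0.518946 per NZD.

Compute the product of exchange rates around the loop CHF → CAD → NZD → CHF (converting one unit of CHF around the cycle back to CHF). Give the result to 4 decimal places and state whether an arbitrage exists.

1.0000 (no arbitrage)

Around CHF → CAD → NZD → CHF: 1 ÷ 0.658235 × 1.26841 × 0.518946 = 1.000002
Product ≈ 1 (deviation 0.000%, within rounding noise).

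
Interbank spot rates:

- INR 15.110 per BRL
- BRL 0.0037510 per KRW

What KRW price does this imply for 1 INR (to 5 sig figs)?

1 INR ÷ 15.110 = 0.0661813 BRL
0.0661813 BRL ÷ 0.0037510 = 17.6437 KRW

INR/KRW = 17.644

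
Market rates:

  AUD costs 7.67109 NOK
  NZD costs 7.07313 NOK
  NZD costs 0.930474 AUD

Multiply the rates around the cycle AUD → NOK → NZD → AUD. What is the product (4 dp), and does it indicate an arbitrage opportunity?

Around AUD → NOK → NZD → AUD: 1 × 7.67109 ÷ 7.07313 × 0.930474 = 1.009136
Product > 1; profitable direction is AUD → NOK → NZD → AUD.

1.0091 (arbitrage exists)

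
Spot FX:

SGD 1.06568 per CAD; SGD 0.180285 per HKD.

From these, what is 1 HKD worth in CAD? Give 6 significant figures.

1 HKD × 0.180285 = 0.180285 SGD
0.180285 SGD ÷ 1.06568 = 0.169174 CAD

HKD/CAD = 0.169174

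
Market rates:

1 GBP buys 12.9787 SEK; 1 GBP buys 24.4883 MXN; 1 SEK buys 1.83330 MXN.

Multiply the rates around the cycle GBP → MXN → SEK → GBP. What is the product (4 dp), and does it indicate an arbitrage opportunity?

1.0292 (arbitrage exists)

Around GBP → MXN → SEK → GBP: 1 × 24.4883 ÷ 1.83330 ÷ 12.9787 = 1.029186
Product > 1; profitable direction is GBP → MXN → SEK → GBP.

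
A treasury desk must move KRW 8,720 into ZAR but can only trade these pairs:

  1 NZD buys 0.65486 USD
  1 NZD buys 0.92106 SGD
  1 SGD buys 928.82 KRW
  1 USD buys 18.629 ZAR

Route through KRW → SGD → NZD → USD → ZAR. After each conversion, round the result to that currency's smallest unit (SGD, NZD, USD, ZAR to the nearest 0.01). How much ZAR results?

KRW 8,720 ÷ 928.82 = SGD 9.39
SGD 9.39 ÷ 0.92106 = NZD 10.19
NZD 10.19 × 0.65486 = USD 6.67
USD 6.67 × 18.629 = ZAR 124.26

ZAR 124.26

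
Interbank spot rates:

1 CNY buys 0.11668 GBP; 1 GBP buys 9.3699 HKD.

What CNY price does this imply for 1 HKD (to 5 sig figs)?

1 HKD ÷ 9.3699 = 0.106725 GBP
0.106725 GBP ÷ 0.11668 = 0.914679 CNY

HKD/CNY = 0.91468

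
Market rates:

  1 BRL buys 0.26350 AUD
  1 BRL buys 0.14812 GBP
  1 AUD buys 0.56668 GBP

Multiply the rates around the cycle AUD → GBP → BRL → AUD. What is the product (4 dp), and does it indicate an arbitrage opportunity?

1.0081 (arbitrage exists)

Around AUD → GBP → BRL → AUD: 1 × 0.56668 ÷ 0.14812 × 0.26350 = 1.008103
Product > 1; profitable direction is AUD → GBP → BRL → AUD.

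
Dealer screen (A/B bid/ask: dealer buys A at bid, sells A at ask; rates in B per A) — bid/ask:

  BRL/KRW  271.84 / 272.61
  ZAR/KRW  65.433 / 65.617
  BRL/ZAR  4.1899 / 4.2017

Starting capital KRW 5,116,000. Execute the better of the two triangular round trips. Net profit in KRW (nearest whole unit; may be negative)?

Net profit: KRW 29,046

Best loop KRW → BRL → ZAR → KRW:
KRW 5,116,000 ÷ 272.61 (buy BRL at ask) = BRL 18,766.74
BRL 18,766.74 × 4.1899 (sell BRL at bid) = ZAR 78,630.75
ZAR 78,630.75 × 65.433 (sell ZAR at bid) = KRW 5,145,046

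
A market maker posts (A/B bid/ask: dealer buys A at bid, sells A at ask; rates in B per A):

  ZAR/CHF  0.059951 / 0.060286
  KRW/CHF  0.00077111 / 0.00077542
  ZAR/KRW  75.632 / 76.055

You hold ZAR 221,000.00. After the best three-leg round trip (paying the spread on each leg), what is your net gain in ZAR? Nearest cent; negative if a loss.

Best loop ZAR → CHF → KRW → ZAR:
ZAR 221,000.00 × 0.059951 (sell ZAR at bid) = CHF 13,249.17
CHF 13,249.17 ÷ 0.00077542 (buy KRW at ask) = KRW 17,086,445
KRW 17,086,445 ÷ 76.055 (buy ZAR at ask) = ZAR 224,659.06

Net profit: ZAR 3,659.06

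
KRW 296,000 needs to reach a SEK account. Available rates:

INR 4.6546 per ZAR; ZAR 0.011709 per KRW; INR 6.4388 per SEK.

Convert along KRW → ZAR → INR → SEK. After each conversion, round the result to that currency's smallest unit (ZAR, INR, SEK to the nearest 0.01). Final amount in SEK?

KRW 296,000 × 0.011709 = ZAR 3,465.86
ZAR 3,465.86 × 4.6546 = INR 16,132.19
INR 16,132.19 ÷ 6.4388 = SEK 2,505.47

SEK 2,505.47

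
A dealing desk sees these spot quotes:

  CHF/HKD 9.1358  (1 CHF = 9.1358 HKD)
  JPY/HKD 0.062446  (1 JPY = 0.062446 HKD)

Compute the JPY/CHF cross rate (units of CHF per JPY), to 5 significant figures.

1 JPY × 0.062446 = 0.062446 HKD
0.062446 HKD ÷ 9.1358 = 0.00683531 CHF

JPY/CHF = 0.0068353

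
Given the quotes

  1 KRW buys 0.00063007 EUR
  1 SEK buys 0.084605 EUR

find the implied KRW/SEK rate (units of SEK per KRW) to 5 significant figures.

1 KRW × 0.00063007 = 0.00063007 EUR
0.00063007 EUR ÷ 0.084605 = 0.0074472 SEK

KRW/SEK = 0.0074472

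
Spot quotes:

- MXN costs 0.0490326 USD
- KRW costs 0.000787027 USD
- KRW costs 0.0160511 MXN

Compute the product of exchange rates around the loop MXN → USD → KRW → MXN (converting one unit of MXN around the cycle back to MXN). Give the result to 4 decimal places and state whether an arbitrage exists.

Around MXN → USD → KRW → MXN: 1 × 0.0490326 ÷ 0.000787027 × 0.0160511 = 1.000000
Product ≈ 1 (deviation 0.000%, within rounding noise).

1.0000 (no arbitrage)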